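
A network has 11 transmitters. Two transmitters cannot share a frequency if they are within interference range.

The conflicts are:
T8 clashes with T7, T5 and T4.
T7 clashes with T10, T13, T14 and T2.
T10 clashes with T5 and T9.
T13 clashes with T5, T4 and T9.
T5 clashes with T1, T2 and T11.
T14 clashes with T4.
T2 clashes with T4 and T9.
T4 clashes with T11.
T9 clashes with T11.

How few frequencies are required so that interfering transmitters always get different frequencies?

2

T4 and T11 conflict, so at least 2 frequencies are needed.
2 frequencies suffice: frequency 1 → {T7, T5, T4, T9}; frequency 2 → {T8, T10, T13, T1, T14, T2, T11}. Every pair that conflicts lands in different frequencies.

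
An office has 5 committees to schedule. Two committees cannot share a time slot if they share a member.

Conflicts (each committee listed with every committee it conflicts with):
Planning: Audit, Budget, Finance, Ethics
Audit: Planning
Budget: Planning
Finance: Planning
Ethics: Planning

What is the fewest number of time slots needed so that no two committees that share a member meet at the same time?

Planning and Budget conflict, so at least 2 time slots are needed.
2 time slots suffice: time slot 1 → {Planning}; time slot 2 → {Audit, Budget, Finance, Ethics}. No two conflicting committees share a time slot.

2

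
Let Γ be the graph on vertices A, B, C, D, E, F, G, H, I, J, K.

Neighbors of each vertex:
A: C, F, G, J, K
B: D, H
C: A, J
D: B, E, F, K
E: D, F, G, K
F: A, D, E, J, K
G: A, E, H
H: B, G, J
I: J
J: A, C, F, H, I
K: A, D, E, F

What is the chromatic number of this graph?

D, E, F, K form a clique, so at least 4 colors are needed.
One proper 4-coloring: A=1, B=2, C=2, D=4, E=1, F=2, G=2, H=1, I=1, J=3, K=3. Every edge joins two different colors.

4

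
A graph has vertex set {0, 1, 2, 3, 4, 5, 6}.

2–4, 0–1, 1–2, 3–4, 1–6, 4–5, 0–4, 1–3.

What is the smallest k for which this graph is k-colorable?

2

1 and 3 are adjacent, so at least 2 colors are needed.
2 colors suffice: color a → {1, 4}; color b → {0, 2, 3, 5, 6}. Each edge has distinct colors on its endpoints.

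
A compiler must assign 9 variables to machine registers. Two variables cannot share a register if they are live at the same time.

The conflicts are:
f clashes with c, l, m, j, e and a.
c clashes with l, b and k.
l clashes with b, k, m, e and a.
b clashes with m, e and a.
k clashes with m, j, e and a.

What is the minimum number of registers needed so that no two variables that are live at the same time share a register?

f, l, m pairwise conflict, so at least 3 registers are needed.
3 registers suffice: register 1 → {l, j}; register 2 → {f, b, k}; register 3 → {c, m, e, a}. Each listed conflict is separated.

3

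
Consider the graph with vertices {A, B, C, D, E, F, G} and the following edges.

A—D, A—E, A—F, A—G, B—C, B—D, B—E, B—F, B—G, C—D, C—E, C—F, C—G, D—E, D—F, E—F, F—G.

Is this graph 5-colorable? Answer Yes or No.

Yes

The chromatic number is 5. B, C, D, E, F form a clique, so at least 5 colors are needed.
5 colors suffice: color 1 → {F}; color 2 → {D, G}; color 3 → {A, C}; color 4 → {E}; color 5 → {B}.
That is already a proper 5-coloring.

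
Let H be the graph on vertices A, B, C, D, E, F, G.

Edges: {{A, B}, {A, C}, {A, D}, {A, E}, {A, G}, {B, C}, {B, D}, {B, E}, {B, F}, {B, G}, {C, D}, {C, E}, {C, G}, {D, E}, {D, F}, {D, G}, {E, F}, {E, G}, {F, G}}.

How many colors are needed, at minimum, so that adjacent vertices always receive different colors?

A, B, C, D, E, G form a clique, so at least 6 colors are needed.
6 colors suffice: color 1 → {B}; color 2 → {G}; color 3 → {D}; color 4 → {E}; color 5 → {C, F}; color 6 → {A}. Each edge has distinct colors on its endpoints.

6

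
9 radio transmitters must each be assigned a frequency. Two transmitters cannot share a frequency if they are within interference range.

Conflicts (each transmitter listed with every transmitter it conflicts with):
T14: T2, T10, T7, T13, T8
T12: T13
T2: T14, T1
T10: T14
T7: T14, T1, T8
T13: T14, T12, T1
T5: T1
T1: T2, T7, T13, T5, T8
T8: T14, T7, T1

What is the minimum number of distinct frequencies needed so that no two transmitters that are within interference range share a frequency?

T7, T1, T8 are mutually in conflict, so at least 3 frequencies are needed.
3 frequencies suffice: frequency 1 → {T14, T12, T1}; frequency 2 → {T2, T10, T7, T13, T5}; frequency 3 → {T8}. Every pair that conflicts lands in different frequencies.

3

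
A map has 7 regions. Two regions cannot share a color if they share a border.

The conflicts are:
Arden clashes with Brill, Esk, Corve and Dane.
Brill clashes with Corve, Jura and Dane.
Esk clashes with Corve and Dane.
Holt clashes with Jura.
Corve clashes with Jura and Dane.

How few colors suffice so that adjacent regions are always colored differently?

Arden, Brill, Corve, Dane all conflict with each other, so at least 4 colors are needed.
4 colors suffice: Arden=4, Brill=2, Esk=2, Holt=1, Corve=1, Jura=3, Dane=3. Every pair that conflicts lands in different colors.

4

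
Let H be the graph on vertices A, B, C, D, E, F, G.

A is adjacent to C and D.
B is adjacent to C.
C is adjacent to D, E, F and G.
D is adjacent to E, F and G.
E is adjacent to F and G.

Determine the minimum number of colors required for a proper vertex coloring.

4

C, D, E, F form a clique, so at least 4 colors are needed.
One proper 4-coloring: A=3, B=2, C=1, D=2, E=3, F=4, G=4. No two adjacent vertices share a color.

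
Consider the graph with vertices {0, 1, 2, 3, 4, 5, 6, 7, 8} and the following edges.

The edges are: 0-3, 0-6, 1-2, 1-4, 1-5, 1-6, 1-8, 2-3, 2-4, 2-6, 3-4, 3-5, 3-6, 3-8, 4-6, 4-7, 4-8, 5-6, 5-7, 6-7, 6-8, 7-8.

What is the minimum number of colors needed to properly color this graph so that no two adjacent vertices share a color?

4

2, 3, 4, 6 are pairwise adjacent (a clique of size 4), so at least 4 colors are needed.
One proper 4-coloring: 0=c, 1=b, 2=d, 3=b, 4=c, 5=c, 6=a, 7=b, 8=d. Every edge joins two different colors.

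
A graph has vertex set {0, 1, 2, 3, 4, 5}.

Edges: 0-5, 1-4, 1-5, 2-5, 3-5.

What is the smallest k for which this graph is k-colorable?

0 and 5 are adjacent, so at least 2 colors are needed.
2 colors suffice: color red → {4, 5}; color blue → {0, 1, 2, 3}. Every edge joins two different colors.

2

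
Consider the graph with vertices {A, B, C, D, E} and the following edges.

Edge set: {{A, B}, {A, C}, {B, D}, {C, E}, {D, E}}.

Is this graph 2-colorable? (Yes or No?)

No

The cycle D-E-C-A-B-D has odd length 5, so it cannot be 2-colored; at least 3 colors are needed.
So 2 colors are not enough.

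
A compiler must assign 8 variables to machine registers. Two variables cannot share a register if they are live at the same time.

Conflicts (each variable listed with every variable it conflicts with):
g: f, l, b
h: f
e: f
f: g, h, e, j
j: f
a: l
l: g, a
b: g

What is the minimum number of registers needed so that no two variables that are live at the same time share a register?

2

h and f conflict, so at least 2 registers are needed.
2 registers suffice: register 1 → {f, l, b}; register 2 → {g, h, e, j, a}. Each listed conflict is separated.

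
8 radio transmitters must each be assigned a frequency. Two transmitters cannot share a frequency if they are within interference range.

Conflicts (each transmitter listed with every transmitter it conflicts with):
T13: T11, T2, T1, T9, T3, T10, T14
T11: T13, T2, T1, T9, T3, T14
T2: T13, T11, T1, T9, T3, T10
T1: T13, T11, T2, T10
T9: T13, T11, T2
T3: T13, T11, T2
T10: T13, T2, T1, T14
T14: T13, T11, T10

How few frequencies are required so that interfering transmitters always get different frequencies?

4

T13, T11, T2, T3 pairwise conflict, so at least 4 frequencies are needed.
A valid assignment using 4 frequencies: T13=1, T11=2, T2=3, T1=4, T9=4, T3=4, T10=2, T14=3. Every pair that conflicts lands in different frequencies.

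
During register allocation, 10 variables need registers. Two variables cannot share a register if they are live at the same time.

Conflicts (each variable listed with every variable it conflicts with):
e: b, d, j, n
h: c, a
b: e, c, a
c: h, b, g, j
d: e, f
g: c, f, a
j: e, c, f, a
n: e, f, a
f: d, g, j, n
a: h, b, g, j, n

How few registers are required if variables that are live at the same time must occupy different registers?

g and a conflict, so at least 2 registers are needed.
2 registers suffice: register 1 → {e, c, f, a}; register 2 → {h, b, d, g, j, n}. Every pair that conflicts lands in different registers.

2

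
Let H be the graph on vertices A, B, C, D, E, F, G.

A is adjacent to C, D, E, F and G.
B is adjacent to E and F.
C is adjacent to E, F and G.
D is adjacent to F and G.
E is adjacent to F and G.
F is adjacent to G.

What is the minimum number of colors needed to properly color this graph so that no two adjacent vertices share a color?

5

A, C, E, F, G are mutually adjacent (a clique of size 5), so at least 5 colors are needed.
5 colors suffice: color red → {F}; color blue → {A, B}; color green → {G}; color yellow → {D, E}; color purple → {C}. No two adjacent vertices share a color.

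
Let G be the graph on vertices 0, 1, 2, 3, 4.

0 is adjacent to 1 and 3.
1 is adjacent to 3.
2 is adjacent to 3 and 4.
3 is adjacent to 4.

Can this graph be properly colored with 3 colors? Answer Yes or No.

The chromatic number is 3. 2, 3, 4 are pairwise adjacent, so at least 3 colors are needed.
3 colors suffice: color red → {3}; color blue → {1, 4}; color green → {0, 2}.
That is already a proper 3-coloring.

Yes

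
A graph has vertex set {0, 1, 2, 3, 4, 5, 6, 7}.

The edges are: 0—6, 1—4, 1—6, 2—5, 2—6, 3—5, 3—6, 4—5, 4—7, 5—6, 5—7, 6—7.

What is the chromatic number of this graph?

3

2, 5, 6 form a triangle, so at least 3 colors are needed.
3 colors suffice: color a → {4, 6}; color b → {0, 1, 5}; color c → {2, 3, 7}. Every edge joins two different colors.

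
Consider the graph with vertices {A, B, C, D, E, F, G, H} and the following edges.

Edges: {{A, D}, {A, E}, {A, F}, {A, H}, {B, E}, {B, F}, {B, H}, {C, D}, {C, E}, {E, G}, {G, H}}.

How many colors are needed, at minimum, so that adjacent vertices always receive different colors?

G and H are adjacent, so at least 2 colors are needed.
A valid assignment using 2 colors: A=blue, B=blue, C=blue, D=red, E=red, F=red, G=blue, H=red. No two adjacent vertices share a color.

2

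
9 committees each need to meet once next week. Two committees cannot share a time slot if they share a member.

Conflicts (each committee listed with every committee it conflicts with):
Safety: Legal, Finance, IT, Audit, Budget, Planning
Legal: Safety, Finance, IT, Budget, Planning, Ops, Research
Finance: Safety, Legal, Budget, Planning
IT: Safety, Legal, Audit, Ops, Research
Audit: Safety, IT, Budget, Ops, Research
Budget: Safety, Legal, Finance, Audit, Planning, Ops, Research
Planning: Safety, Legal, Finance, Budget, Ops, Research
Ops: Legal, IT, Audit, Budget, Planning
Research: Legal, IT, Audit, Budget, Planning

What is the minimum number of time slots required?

Safety, Legal, Finance, Budget, Planning pairwise conflict, so at least 5 time slots are needed.
5 time slots suffice: time slot 1 → {IT, Budget}; time slot 2 → {Legal, Audit}; time slot 3 → {Safety, Ops, Research}; time slot 4 → {Planning}; time slot 5 → {Finance}. Each listed conflict is separated.

5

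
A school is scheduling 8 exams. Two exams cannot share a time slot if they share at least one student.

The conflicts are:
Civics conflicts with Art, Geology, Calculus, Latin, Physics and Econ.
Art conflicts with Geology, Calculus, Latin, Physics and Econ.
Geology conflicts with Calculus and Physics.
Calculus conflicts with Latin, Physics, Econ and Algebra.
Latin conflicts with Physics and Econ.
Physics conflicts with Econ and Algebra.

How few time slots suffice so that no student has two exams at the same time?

Civics, Art, Calculus, Latin, Physics, Econ pairwise conflict, so at least 6 time slots are needed.
6 time slots suffice: time slot 1 → {Physics}; time slot 2 → {Calculus}; time slot 3 → {Art, Algebra}; time slot 4 → {Civics}; time slot 5 → {Geology, Econ}; time slot 6 → {Latin}. Each listed conflict is separated.

6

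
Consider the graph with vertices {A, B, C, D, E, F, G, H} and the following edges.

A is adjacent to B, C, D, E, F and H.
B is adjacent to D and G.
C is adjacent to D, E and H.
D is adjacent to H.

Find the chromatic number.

4

A, C, D, H form a clique, so at least 4 colors are needed.
4 colors suffice: color 1 → {A, G}; color 2 → {B, C, F}; color 3 → {D, E}; color 4 → {H}. No two adjacent vertices share a color.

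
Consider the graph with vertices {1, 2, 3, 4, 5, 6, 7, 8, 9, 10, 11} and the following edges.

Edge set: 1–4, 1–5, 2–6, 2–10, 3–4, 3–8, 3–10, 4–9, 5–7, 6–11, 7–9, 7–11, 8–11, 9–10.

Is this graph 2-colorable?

No

The cycle 9-4-1-5-7-9 has odd length 5, so it cannot be 2-colored; at least 3 colors are needed.
So 2 colors are not enough.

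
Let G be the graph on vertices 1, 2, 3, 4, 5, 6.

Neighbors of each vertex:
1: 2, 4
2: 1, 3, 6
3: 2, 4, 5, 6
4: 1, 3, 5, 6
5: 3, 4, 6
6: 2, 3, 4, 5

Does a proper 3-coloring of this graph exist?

No

3, 4, 5, 6 form a clique, so at least 4 colors are needed.
So 3 colors are not enough.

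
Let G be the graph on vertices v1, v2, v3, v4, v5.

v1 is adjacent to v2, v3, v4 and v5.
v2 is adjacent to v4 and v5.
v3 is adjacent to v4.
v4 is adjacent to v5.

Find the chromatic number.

v1, v2, v4, v5 are pairwise adjacent (a clique of size 4), so at least 4 colors are needed.
4 colors suffice: v1=1, v2=3, v3=3, v4=2, v5=4. No two adjacent vertices share a color.

4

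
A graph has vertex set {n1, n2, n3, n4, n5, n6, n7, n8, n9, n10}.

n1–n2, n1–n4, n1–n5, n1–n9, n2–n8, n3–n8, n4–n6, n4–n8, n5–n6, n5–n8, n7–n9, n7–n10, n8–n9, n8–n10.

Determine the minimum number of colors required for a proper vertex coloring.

n2 and n8 are adjacent, so at least 2 colors are needed.
2 colors suffice: color 1 → {n1, n6, n7, n8}; color 2 → {n2, n3, n4, n5, n9, n10}. Every edge joins two different colors.

2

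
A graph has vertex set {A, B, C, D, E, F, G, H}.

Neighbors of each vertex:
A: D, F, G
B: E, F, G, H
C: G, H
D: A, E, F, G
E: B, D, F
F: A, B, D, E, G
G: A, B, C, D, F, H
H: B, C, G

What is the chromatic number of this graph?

4

A, D, F, G are pairwise adjacent (a clique of size 4), so at least 4 colors are needed.
A valid assignment using 4 colors: A=4, B=3, C=3, D=3, E=1, F=2, G=1, H=2. No two adjacent vertices share a color.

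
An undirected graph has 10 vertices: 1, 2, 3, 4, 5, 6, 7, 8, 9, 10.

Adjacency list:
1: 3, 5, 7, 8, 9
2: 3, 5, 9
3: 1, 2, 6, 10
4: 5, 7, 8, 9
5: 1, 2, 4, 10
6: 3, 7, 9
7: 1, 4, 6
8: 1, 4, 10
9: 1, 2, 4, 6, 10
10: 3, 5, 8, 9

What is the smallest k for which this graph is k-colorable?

2

3 and 6 are adjacent, so at least 2 colors are needed.
A valid assignment using 2 colors: 1=blue, 2=blue, 3=red, 4=blue, 5=red, 6=blue, 7=red, 8=red, 9=red, 10=blue. No two adjacent vertices share a color.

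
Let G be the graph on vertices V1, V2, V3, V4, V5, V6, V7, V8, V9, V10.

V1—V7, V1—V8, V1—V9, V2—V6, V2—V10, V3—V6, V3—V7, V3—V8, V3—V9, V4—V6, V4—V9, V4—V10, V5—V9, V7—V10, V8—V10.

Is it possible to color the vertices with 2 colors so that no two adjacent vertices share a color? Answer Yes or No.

The cycle V4-V9-V1-V8-V10-V4 has odd length 5, so it cannot be 2-colored; at least 3 colors are needed.
So 2 colors are not enough.

No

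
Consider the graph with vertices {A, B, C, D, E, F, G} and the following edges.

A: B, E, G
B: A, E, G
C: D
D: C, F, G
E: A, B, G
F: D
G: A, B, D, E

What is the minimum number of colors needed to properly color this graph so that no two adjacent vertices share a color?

4

A, B, E, G are pairwise adjacent (a clique of size 4), so at least 4 colors are needed.
4 colors suffice: color 1 → {C, F, G}; color 2 → {A, D}; color 3 → {B}; color 4 → {E}. Every edge joins two different colors.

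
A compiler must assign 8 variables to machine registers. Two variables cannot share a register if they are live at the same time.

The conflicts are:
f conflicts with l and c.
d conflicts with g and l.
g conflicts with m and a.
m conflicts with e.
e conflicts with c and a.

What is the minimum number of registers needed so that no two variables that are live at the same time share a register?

3

The cycle f-c-e-m-g-d-l-f has odd length 7, so it cannot be 2-colored; at least 3 registers are needed.
3 registers suffice: register 1 → {g, l, e}; register 2 → {d, m, c, a}; register 3 → {f}. Each listed conflict is separated.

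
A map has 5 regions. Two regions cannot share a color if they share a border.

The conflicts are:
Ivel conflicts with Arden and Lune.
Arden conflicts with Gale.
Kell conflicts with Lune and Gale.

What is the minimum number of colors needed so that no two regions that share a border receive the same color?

3

The cycle Gale-Arden-Ivel-Lune-Kell-Gale has odd length 5, so it cannot be 2-colored; at least 3 colors are needed.
3 colors suffice: Ivel=1, Arden=2, Kell=3, Lune=2, Gale=1. Every pair that conflicts lands in different colors.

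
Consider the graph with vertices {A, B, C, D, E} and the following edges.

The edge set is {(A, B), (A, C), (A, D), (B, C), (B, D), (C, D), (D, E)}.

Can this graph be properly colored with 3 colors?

No

A, B, C, D are mutually adjacent (a clique of size 4), so at least 4 colors are needed.
So 3 colors are not enough.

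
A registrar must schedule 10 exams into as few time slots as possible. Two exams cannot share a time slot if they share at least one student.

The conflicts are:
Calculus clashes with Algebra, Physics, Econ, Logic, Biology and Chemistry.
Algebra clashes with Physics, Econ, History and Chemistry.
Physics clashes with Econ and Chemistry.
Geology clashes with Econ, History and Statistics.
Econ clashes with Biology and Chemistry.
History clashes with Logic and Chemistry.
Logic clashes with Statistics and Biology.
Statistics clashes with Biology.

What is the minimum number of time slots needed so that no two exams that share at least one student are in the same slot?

5

Calculus, Algebra, Physics, Econ, Chemistry pairwise conflict, so at least 5 time slots are needed.
5 time slots suffice: time slot 1 → {Calculus, History, Statistics}; time slot 2 → {Econ, Logic}; time slot 3 → {Geology, Biology, Chemistry}; time slot 4 → {Algebra}; time slot 5 → {Physics}. Each listed conflict is separated.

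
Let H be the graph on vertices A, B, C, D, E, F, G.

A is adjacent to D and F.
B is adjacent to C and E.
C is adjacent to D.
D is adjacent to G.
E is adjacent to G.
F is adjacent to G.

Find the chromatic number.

The cycle E-B-C-D-G-E has odd length 5, so it cannot be 2-colored; at least 3 colors are needed.
3 colors suffice: color red → {A, C, G}; color blue → {D, E, F}; color green → {B}. No two adjacent vertices share a color.

3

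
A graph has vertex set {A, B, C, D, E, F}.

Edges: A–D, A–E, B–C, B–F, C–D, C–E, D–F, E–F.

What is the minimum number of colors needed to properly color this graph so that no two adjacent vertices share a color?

2

A and D are adjacent, so at least 2 colors are needed.
One proper 2-coloring: A=blue, B=red, C=blue, D=red, E=red, F=blue. No two adjacent vertices share a color.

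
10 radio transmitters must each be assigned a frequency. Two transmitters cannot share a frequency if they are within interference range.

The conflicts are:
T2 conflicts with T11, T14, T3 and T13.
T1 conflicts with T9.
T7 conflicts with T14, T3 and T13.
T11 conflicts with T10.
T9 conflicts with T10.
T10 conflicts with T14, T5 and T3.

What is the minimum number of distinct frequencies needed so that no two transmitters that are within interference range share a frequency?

T2 and T3 conflict, so at least 2 frequencies are needed.
2 frequencies suffice: frequency 1 → {T2, T1, T7, T10}; frequency 2 → {T11, T9, T14, T5, T3, T13}. Each listed conflict is separated.

2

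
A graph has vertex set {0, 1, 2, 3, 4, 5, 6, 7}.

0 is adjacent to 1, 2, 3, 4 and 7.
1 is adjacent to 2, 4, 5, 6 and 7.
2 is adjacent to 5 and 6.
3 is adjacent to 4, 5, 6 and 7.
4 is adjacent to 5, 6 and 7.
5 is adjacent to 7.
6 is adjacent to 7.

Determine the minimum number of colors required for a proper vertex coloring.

4

0, 1, 4, 7 are pairwise adjacent (a clique of size 4), so at least 4 colors are needed.
One proper 4-coloring: 0=d, 1=a, 2=b, 3=a, 4=c, 5=d, 6=d, 7=b. No two adjacent vertices share a color.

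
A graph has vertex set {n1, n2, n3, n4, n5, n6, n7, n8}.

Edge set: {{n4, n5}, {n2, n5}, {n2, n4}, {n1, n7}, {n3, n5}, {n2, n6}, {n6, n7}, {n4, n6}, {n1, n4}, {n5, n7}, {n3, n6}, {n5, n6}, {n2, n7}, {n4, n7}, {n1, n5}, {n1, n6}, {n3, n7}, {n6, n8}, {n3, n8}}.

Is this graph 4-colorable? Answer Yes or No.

n2, n4, n5, n6, n7 are pairwise adjacent (a clique of size 5), so at least 5 colors are needed.
So 4 colors are not enough.

No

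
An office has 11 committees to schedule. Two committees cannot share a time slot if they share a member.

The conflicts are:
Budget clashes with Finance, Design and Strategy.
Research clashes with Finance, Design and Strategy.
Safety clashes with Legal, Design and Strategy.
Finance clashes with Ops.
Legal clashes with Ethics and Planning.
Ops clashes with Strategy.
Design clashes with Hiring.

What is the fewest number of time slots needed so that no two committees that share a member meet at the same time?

2

Legal and Ethics conflict, so at least 2 time slots are needed.
A valid assignment using 2 time slots: Budget=2, Research=2, Safety=2, Finance=1, Legal=1, Ops=2, Design=1, Ethics=2, Hiring=2, Strategy=1, Planning=2. Each listed conflict is separated.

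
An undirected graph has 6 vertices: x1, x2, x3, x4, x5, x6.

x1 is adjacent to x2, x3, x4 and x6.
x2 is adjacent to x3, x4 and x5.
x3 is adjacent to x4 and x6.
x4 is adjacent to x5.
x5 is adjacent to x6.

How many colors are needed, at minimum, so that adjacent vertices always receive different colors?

4

x1, x2, x3, x4 are mutually adjacent (a clique of size 4), so at least 4 colors are needed.
4 colors suffice: color 1 → {x1, x5}; color 2 → {x2, x6}; color 3 → {x4}; color 4 → {x3}. Every edge joins two different colors.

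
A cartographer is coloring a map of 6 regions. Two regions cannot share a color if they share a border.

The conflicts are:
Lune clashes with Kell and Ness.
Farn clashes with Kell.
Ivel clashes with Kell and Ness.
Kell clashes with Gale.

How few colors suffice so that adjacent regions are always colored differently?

2

Lune and Ness conflict, so at least 2 colors are needed.
2 colors suffice: color 1 → {Kell, Ness}; color 2 → {Lune, Farn, Ivel, Gale}. Every pair that conflicts lands in different colors.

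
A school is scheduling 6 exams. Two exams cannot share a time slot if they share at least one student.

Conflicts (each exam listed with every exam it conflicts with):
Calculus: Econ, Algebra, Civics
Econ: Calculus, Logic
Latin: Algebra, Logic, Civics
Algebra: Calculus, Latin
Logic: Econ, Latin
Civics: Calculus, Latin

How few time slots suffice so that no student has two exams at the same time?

The cycle Latin-Algebra-Calculus-Econ-Logic-Latin has odd length 5, so it cannot be 2-colored; at least 3 time slots are needed.
3 time slots suffice: time slot 1 → {Calculus, Latin}; time slot 2 → {Algebra, Logic, Civics}; time slot 3 → {Econ}. Every pair that conflicts lands in different time slots.

3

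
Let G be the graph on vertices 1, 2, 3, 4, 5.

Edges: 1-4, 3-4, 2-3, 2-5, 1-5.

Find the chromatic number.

3

The cycle 3-2-5-1-4-3 has odd length 5, so it cannot be 2-colored; at least 3 colors are needed.
3 colors suffice: color red → {4, 5}; color blue → {1, 2}; color green → {3}. No two adjacent vertices share a color.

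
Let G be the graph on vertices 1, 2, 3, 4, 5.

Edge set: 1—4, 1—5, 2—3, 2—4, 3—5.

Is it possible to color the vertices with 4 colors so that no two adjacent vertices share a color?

The chromatic number is 3. The cycle 1-4-2-3-5-1 has odd length 5, so it cannot be 2-colored; at least 3 colors are needed.
3 colors suffice: color red → {1, 2}; color blue → {3, 4}; color green → {5}.
Since 4 ≥ 3, a proper 4-coloring certainly exists.

Yes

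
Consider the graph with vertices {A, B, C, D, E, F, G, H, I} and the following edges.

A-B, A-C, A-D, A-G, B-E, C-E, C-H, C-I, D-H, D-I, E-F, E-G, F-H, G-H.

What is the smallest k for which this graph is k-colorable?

B and E are adjacent, so at least 2 colors are needed.
2 colors suffice: A=1, B=2, C=2, D=2, E=1, F=2, G=2, H=1, I=1. Every edge joins two different colors.

2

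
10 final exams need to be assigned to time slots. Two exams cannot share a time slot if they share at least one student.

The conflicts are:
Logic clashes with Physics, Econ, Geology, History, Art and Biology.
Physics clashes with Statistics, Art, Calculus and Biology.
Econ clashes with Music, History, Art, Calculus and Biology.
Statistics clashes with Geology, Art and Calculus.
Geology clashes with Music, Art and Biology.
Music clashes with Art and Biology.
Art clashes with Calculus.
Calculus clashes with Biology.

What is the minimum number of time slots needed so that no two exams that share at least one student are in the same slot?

4

Physics, Statistics, Art, Calculus are mutually in conflict, so at least 4 time slots are needed.
Using 4 time slots: Logic=2, Physics=3, Econ=3, Statistics=4, Geology=3, Music=2, History=1, Art=1, Calculus=2, Biology=1. Every pair that conflicts lands in different time slots.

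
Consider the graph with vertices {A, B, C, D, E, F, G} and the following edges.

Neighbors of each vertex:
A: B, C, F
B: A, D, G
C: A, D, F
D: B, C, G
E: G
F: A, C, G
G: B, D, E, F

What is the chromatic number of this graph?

3

B, D, G are pairwise adjacent, so at least 3 colors are needed.
3 colors suffice: color 1 → {C, G}; color 2 → {A, D, E}; color 3 → {B, F}. No two adjacent vertices share a color.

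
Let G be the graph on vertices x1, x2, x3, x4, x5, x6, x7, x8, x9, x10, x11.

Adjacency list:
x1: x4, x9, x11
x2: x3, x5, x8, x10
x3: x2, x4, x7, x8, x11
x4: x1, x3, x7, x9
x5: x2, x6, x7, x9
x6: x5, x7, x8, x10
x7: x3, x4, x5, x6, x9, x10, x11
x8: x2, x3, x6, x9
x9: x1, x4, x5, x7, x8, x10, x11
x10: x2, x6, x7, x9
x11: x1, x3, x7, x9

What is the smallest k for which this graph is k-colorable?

x3, x4, x7 are pairwise adjacent, so at least 3 colors are needed.
3 colors suffice: color 1 → {x1, x2, x7}; color 2 → {x3, x6, x9}; color 3 → {x4, x5, x8, x10, x11}. No two adjacent vertices share a color.

3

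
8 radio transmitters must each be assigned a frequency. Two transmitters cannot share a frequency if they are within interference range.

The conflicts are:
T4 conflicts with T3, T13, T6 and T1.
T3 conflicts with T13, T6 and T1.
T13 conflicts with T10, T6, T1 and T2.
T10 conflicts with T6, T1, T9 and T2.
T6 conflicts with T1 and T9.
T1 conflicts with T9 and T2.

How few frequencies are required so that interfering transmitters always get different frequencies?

5

T4, T3, T13, T6, T1 pairwise conflict, so at least 5 frequencies are needed.
5 frequencies suffice: frequency 1 → {T1}; frequency 2 → {T6, T2}; frequency 3 → {T13, T9}; frequency 4 → {T3, T10}; frequency 5 → {T4}. Each listed conflict is separated.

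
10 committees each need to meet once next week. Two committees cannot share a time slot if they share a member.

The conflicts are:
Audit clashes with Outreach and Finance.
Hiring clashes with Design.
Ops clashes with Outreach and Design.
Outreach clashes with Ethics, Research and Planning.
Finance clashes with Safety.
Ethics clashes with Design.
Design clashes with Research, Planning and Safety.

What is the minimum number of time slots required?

2

Audit and Outreach conflict, so at least 2 time slots are needed.
2 time slots suffice: Audit=2, Hiring=2, Ops=2, Outreach=1, Finance=1, Ethics=2, Design=1, Research=2, Planning=2, Safety=2. Every pair that conflicts lands in different time slots.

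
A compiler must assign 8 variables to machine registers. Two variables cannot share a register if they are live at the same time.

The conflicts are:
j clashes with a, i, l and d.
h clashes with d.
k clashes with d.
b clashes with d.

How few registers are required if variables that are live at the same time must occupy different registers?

j and l conflict, so at least 2 registers are needed.
2 registers suffice: register 1 → {j, h, k, b}; register 2 → {a, i, l, d}. Each listed conflict is separated.

2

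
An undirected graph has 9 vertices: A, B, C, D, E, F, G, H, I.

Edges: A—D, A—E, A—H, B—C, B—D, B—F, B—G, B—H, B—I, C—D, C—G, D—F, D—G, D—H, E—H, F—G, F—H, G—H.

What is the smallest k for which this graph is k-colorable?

5

B, D, F, G, H are mutually adjacent (a clique of size 5), so at least 5 colors are needed.
5 colors suffice: color 1 → {C, H, I}; color 2 → {A, B}; color 3 → {D, E}; color 4 → {G}; color 5 → {F}. Each edge has distinct colors on its endpoints.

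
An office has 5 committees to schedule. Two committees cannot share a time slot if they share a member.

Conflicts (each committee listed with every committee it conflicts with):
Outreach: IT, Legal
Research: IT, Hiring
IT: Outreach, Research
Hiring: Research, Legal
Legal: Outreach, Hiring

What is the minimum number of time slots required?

The cycle Research-IT-Outreach-Legal-Hiring-Research has odd length 5, so it cannot be 2-colored; at least 3 time slots are needed.
A valid assignment using 3 time slots: Outreach=1, Research=1, IT=2, Hiring=3, Legal=2. Every pair that conflicts lands in different time slots.

3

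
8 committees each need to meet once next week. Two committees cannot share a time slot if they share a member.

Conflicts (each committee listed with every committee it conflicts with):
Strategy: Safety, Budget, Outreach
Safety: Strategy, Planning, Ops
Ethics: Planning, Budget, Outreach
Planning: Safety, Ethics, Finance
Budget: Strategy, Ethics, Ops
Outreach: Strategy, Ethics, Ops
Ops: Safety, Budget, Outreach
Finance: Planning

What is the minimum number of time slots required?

The cycle Ops-Safety-Planning-Ethics-Budget-Ops has odd length 5, so it cannot be 2-colored; at least 3 time slots are needed.
3 time slots suffice: Strategy=1, Safety=2, Ethics=3, Planning=1, Budget=2, Outreach=2, Ops=1, Finance=2. Each listed conflict is separated.

3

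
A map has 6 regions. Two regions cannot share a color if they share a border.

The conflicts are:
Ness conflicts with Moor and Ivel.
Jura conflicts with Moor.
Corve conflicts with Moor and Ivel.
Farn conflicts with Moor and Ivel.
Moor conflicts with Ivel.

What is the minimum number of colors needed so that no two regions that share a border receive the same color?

Corve, Moor, Ivel pairwise conflict, so at least 3 colors are needed.
A valid assignment using 3 colors: Ness=3, Jura=2, Corve=3, Farn=3, Moor=1, Ivel=2. No two conflicting regions share a color.

3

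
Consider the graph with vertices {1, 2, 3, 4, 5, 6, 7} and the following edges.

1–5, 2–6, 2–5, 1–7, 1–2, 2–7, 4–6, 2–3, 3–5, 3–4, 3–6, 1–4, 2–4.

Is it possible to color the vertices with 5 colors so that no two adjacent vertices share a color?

Yes

The chromatic number is 4. 2, 3, 4, 6 are mutually adjacent (a clique of size 4), so at least 4 colors are needed.
4 colors suffice: 1=blue, 2=red, 3=blue, 4=green, 5=green, 6=yellow, 7=green.
Since 5 ≥ 4, a proper 5-coloring certainly exists.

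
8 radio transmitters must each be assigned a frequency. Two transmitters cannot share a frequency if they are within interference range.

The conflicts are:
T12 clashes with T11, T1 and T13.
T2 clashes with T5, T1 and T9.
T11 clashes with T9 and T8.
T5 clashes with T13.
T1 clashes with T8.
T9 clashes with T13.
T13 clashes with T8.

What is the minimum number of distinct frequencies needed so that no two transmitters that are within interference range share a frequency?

The cycle T9-T11-T12-T1-T2-T9 has odd length 5, so it cannot be 2-colored; at least 3 frequencies are needed.
3 frequencies suffice: frequency 1 → {T2, T11, T13}; frequency 2 → {T12, T5, T9, T8}; frequency 3 → {T1}. No two conflicting transmitters share a frequency.

3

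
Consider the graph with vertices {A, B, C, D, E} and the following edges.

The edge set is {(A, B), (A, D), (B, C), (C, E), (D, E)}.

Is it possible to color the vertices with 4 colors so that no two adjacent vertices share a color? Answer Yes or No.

The chromatic number is 3. The cycle C-B-A-D-E-C has odd length 5, so it cannot be 2-colored; at least 3 colors are needed.
3 colors suffice: color 1 → {A, E}; color 2 → {C, D}; color 3 → {B}.
Since 4 ≥ 3, a proper 4-coloring certainly exists.

Yes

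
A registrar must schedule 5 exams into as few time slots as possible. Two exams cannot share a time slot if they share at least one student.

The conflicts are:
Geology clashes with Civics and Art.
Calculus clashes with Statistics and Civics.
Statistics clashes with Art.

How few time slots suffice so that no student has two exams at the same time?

The cycle Calculus-Statistics-Art-Geology-Civics-Calculus has odd length 5, so it cannot be 2-colored; at least 3 time slots are needed.
3 time slots suffice: time slot 1 → {Civics, Art}; time slot 2 → {Geology, Statistics}; time slot 3 → {Calculus}. Each listed conflict is separated.

3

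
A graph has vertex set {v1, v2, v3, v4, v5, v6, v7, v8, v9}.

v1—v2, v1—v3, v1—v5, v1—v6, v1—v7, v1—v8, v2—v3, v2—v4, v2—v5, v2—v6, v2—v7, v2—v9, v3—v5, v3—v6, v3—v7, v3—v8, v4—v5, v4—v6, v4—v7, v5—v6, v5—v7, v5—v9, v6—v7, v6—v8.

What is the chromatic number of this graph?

v1, v2, v3, v5, v6, v7 form a clique, so at least 6 colors are needed.
One proper 6-coloring: v1=4, v2=3, v3=6, v4=4, v5=2, v6=1, v7=5, v8=2, v9=1. Each edge has distinct colors on its endpoints.

6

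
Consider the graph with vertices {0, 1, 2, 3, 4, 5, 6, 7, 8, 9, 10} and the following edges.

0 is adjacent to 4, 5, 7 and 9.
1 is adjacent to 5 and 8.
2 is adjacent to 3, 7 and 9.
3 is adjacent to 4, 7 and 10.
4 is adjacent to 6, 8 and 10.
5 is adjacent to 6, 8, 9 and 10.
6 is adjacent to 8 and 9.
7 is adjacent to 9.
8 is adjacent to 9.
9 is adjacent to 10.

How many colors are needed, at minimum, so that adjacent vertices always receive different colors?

5, 6, 8, 9 are mutually adjacent (a clique of size 4), so at least 4 colors are needed.
4 colors suffice: color a → {1, 4, 9}; color b → {3, 5}; color c → {7, 8, 10}; color d → {0, 2, 6}. No two adjacent vertices share a color.

4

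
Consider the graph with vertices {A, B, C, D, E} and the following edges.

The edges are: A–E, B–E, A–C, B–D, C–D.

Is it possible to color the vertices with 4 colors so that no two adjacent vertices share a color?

The chromatic number is 3. The cycle C-A-E-B-D-C has odd length 5, so it cannot be 2-colored; at least 3 colors are needed.
3 colors suffice: color red → {D, E}; color blue → {A, B}; color green → {C}.
Since 4 ≥ 3, a proper 4-coloring certainly exists.

Yes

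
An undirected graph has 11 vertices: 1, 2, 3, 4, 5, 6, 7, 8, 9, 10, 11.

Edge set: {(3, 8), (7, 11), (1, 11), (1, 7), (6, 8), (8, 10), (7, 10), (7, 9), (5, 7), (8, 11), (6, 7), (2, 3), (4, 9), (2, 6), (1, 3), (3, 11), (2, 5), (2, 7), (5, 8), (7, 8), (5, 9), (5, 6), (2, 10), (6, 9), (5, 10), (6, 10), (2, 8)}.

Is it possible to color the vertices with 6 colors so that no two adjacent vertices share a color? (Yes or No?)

Yes

The chromatic number is 6. 2, 5, 6, 7, 8, 10 form a clique, so at least 6 colors are needed.
6 colors suffice: color a → {3, 4, 7}; color b → {1, 8, 9}; color c → {2, 11}; color d → {5}; color e → {6}; color f → {10}.
That is already a proper 6-coloring.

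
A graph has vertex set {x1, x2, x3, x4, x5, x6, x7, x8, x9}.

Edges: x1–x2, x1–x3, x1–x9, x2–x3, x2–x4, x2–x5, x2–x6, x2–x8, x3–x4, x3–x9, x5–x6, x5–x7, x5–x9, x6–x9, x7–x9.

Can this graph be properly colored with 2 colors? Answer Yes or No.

x1, x3, x9 are mutually adjacent, so at least 3 colors are needed.
So 2 colors are not enough.

No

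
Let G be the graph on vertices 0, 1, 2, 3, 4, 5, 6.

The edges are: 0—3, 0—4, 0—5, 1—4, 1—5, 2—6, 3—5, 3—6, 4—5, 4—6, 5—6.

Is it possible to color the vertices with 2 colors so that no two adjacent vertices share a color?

4, 5, 6 are pairwise adjacent, so at least 3 colors are needed.
So 2 colors are not enough.

No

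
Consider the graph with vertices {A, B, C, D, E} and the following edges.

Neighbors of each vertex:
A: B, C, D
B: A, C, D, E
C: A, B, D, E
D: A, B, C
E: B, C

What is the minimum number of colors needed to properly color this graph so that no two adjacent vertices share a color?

A, B, C, D are pairwise adjacent (a clique of size 4), so at least 4 colors are needed.
4 colors suffice: color red → {B}; color blue → {C}; color green → {D, E}; color yellow → {A}. No two adjacent vertices share a color.

4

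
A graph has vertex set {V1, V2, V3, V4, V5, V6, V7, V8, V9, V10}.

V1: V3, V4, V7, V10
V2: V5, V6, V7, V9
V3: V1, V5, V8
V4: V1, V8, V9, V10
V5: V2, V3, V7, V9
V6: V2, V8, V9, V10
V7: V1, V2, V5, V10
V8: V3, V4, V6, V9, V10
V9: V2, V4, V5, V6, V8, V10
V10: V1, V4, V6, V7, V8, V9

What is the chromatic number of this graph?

V6, V8, V9, V10 are pairwise adjacent (a clique of size 4), so at least 4 colors are needed.
A valid assignment using 4 colors: V1=3, V2=3, V3=2, V4=4, V5=1, V6=4, V7=2, V8=3, V9=2, V10=1. Every edge joins two different colors.

4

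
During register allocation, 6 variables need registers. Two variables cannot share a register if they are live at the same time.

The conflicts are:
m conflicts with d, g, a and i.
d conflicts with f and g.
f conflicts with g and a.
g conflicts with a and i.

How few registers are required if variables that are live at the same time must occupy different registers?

d, f, g all conflict with each other, so at least 3 registers are needed.
3 registers suffice: register 1 → {g}; register 2 → {m, f}; register 3 → {d, a, i}. Every pair that conflicts lands in different registers.

3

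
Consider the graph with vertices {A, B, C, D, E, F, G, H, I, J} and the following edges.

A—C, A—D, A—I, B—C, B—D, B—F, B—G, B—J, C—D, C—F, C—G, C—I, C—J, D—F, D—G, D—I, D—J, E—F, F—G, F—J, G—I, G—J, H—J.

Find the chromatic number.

B, C, D, F, G, J form a clique, so at least 6 colors are needed.
6 colors suffice: A=3, B=6, C=1, D=2, E=1, F=5, G=3, H=1, I=4, J=4. No two adjacent vertices share a color.

6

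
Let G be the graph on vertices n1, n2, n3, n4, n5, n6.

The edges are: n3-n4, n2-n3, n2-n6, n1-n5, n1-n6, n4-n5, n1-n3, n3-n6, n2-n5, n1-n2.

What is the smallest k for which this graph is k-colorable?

n1, n2, n3, n6 are mutually adjacent (a clique of size 4), so at least 4 colors are needed.
4 colors suffice: color R → {n3, n5}; color B → {n2, n4}; color G → {n1}; color Y → {n6}. Each edge has distinct colors on its endpoints.

4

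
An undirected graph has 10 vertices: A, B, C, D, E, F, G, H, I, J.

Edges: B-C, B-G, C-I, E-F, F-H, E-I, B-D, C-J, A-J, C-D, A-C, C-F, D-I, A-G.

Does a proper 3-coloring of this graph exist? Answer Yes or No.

The chromatic number is 3. B, C, D are mutually adjacent, so at least 3 colors are needed.
3 colors suffice: color red → {C, E, G, H}; color blue → {A, B, F, I}; color green → {D, J}.
That is already a proper 3-coloring.

Yes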